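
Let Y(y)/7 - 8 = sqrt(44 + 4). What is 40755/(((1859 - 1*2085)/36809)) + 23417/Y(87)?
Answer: -5249204722/791 - 23417*sqrt(3)/28 ≈ -6.6376e+6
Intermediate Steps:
Y(y) = 56 + 28*sqrt(3) (Y(y) = 56 + 7*sqrt(44 + 4) = 56 + 7*sqrt(48) = 56 + 7*(4*sqrt(3)) = 56 + 28*sqrt(3))
40755/(((1859 - 1*2085)/36809)) + 23417/Y(87) = 40755/(((1859 - 1*2085)/36809)) + 23417/(56 + 28*sqrt(3)) = 40755/(((1859 - 2085)*(1/36809))) + 23417/(56 + 28*sqrt(3)) = 40755/((-226*1/36809)) + 23417/(56 + 28*sqrt(3)) = 40755/(-226/36809) + 23417/(56 + 28*sqrt(3)) = 40755*(-36809/226) + 23417/(56 + 28*sqrt(3)) = -1500150795/226 + 23417/(56 + 28*sqrt(3))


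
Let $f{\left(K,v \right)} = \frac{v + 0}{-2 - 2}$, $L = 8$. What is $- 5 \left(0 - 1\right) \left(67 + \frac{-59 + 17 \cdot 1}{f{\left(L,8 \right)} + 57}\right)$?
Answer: $\frac{3643}{11} \approx 331.18$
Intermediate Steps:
$f{\left(K,v \right)} = - \frac{v}{4}$ ($f{\left(K,v \right)} = \frac{v}{-4} = v \left(- \frac{1}{4}\right) = - \frac{v}{4}$)
$- 5 \left(0 - 1\right) \left(67 + \frac{-59 + 17 \cdot 1}{f{\left(L,8 \right)} + 57}\right) = - 5 \left(0 - 1\right) \left(67 + \frac{-59 + 17 \cdot 1}{\left(- \frac{1}{4}\right) 8 + 57}\right) = \left(-5\right) \left(-1\right) \left(67 + \frac{-59 + 17}{-2 + 57}\right) = 5 \left(67 - \frac{42}{55}\right) = 5 \cdot \frac{3643}{55} = \frac{3643}{11}$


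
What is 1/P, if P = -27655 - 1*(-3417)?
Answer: -1/24238 ≈ -4.1258e-5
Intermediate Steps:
P = -24238 (P = -27655 + 3417 = -24238)
1/P = 1/(-24238) = -1/24238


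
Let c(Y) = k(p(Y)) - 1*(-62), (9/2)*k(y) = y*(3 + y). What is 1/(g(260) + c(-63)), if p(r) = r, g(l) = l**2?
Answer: 1/68502 ≈ 1.4598e-5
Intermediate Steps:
k(y) = 2*y*(3 + y)/9 (k(y) = 2*(y*(3 + y))/9 = 2*y*(3 + y)/9)
c(Y) = 62 + 2*Y*(3 + Y)/9 (c(Y) = 2*Y*(3 + Y)/9 - 1*(-62) = 2*Y*(3 + Y)/9 + 62 = 62 + 2*Y*(3 + Y)/9)
1/(g(260) + c(-63)) = 1/(260**2 + (62 + (2/9)*(-63)*(3 - 63))) = 1/(67600 + (62 + (2/9)*(-63)*(-60))) = 1/(67600 + (62 + 840)) = 1/(67600 + 902) = 1/68502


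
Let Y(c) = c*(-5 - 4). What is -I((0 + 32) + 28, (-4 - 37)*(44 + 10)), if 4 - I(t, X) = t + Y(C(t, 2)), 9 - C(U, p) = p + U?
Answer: 533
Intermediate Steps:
C(U, p) = 9 - U - p (C(U, p) = 9 - (p + U) = 9 - (U + p) = 9 + (-U - p) = 9 - U - p)
Y(c) = -9*c (Y(c) = c*(-9) = -9*c)
I(t, X) = 67 - 10*t (I(t, X) = 4 - (t - 9*(9 - t - 1*2)) = 4 - (t - 9*(9 - t - 2)) = 4 - (t - 9*(7 - t)) = 4 - (t + (-63 + 9*t)) = 4 - (-63 + 10*t) = 4 + (63 - 10*t) = 67 - 10*t)
-I((0 + 32) + 28, (-4 - 37)*(44 + 10)) = -(67 - 10*((0 + 32) + 28)) = -(67 - 10*(32 + 28)) = -(67 - 10*60) = -(67 - 600) = -1*(-533) = 533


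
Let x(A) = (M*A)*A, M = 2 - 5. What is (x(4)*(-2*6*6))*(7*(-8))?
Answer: -193536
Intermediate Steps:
M = -3
x(A) = -3*A² (x(A) = (-3*A)*A = -3*A²)
(x(4)*(-2*6*6))*(7*(-8)) = ((-3*4²)*(-2*6*6))*(7*(-8)) = ((-3*16)*(-12*6))*(-56) = -48*(-72)*(-56) = 3456*(-56) = -193536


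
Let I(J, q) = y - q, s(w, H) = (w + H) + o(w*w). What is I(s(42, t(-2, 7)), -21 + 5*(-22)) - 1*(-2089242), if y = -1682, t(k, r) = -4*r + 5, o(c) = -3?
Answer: 2087691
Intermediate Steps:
t(k, r) = 5 - 4*r
s(w, H) = -3 + H + w (s(w, H) = (w + H) - 3 = (H + w) - 3 = -3 + H + w)
I(J, q) = -1682 - q
I(s(42, t(-2, 7)), -21 + 5*(-22)) - 1*(-2089242) = (-1682 - (-21 + 5*(-22))) - 1*(-2089242) = (-1682 - (-21 - 110)) + 2089242 = (-1682 - 1*(-131)) + 2089242 = (-1682 + 131) + 2089242 = -1551 + 2089242 = 2087691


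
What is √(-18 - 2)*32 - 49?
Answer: -49 + 64*I*√5 ≈ -49.0 + 143.11*I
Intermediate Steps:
√(-18 - 2)*32 - 49 = √(-20)*32 - 49 = (2*I*√5)*32 - 49 = 64*I*√5 - 49 = -49 + 64*I*√5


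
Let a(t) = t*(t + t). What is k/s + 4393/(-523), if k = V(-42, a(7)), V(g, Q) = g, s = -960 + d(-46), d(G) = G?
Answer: -2198696/263069 ≈ -8.3579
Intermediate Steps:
s = -1006 (s = -960 - 46 = -1006)
a(t) = 2*t**2 (a(t) = t*(2*t) = 2*t**2)
k = -42
k/s + 4393/(-523) = -42/(-1006) + 4393/(-523) = -42*(-1/1006) + 4393*(-1/523) = 21/503 - 4393/523 = -2198696/263069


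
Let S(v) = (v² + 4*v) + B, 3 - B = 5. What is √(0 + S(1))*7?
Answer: 7*√3 ≈ 12.124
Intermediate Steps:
B = -2 (B = 3 - 1*5 = 3 - 5 = -2)
S(v) = -2 + v² + 4*v (S(v) = (v² + 4*v) - 2 = -2 + v² + 4*v)
√(0 + S(1))*7 = √(0 + (-2 + 1² + 4*1))*7 = √(0 + (-2 + 1 + 4))*7 = √(0 + 3)*7 = √3*7 = 7*√3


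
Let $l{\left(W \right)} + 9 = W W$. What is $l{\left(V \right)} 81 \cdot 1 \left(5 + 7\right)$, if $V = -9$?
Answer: $69984$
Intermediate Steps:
$l{\left(W \right)} = -9 + W^{2}$ ($l{\left(W \right)} = -9 + W W = -9 + W^{2}$)
$l{\left(V \right)} 81 \cdot 1 \left(5 + 7\right) = \left(-9 + \left(-9\right)^{2}\right) 81 \cdot 1 \left(5 + 7\right) = \left(-9 + 81\right) 81 \cdot 1 \cdot 12 = 72 \cdot 81 \cdot 12 = 5832 \cdot 12 = 69984$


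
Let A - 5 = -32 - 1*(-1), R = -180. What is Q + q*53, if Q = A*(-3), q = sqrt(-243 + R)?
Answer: 78 + 159*I*sqrt(47) ≈ 78.0 + 1090.0*I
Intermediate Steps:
q = 3*I*sqrt(47) (q = sqrt(-243 - 180) = sqrt(-423) = 3*I*sqrt(47) ≈ 20.567*I)
A = -26 (A = 5 + (-32 - 1*(-1)) = 5 + (-32 + 1) = 5 - 31 = -26)
Q = 78 (Q = -26*(-3) = 78)
Q + q*53 = 78 + (3*I*sqrt(47))*53 = 78 + 159*I*sqrt(47)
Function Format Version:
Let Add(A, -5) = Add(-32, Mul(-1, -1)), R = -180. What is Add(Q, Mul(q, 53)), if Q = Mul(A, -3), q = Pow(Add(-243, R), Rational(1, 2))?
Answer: Add(78, Mul(159, I, Pow(47, Rational(1, 2)))) ≈ Add(78.000, Mul(1090.0, I))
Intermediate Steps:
q = Mul(3, I, Pow(47, Rational(1, 2))) (q = Pow(Add(-243, -180), Rational(1, 2)) = Pow(-423, Rational(1, 2)) = Mul(3, I, Pow(47, Rational(1, 2))) ≈ Mul(20.567, I))
A = -26 (A = Add(5, Add(-32, Mul(-1, -1))) = Add(5, Add(-32, 1)) = Add(5, -31) = -26)
Q = 78 (Q = Mul(-26, -3) = 78)
Add(Q, Mul(q, 53)) = Add(78, Mul(Mul(3, I, Pow(47, Rational(1, 2))), 53)) = Add(78, Mul(159, I, Pow(47, Rational(1, 2))))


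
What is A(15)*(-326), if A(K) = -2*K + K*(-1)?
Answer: 14670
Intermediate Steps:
A(K) = -3*K (A(K) = -2*K - K = -3*K)
A(15)*(-326) = -3*15*(-326) = -45*(-326) = 14670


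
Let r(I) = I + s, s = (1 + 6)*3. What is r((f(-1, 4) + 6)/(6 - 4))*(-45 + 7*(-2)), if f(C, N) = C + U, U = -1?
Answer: -1357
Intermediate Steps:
s = 21 (s = 7*3 = 21)
f(C, N) = -1 + C (f(C, N) = C - 1 = -1 + C)
r(I) = 21 + I (r(I) = I + 21 = 21 + I)
r((f(-1, 4) + 6)/(6 - 4))*(-45 + 7*(-2)) = (21 + ((-1 - 1) + 6)/(6 - 4))*(-45 + 7*(-2)) = (21 + (-2 + 6)/2)*(-45 - 14) = (21 + 4*(½))*(-59) = (21 + 2)*(-59) = 23*(-59) = -1357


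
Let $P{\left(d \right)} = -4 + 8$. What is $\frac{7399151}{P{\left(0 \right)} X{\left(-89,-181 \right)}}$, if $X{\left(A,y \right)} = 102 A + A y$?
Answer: $\frac{7399151}{28124} \approx 263.09$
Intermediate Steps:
$P{\left(d \right)} = 4$
$\frac{7399151}{P{\left(0 \right)} X{\left(-89,-181 \right)}} = \frac{7399151}{4 \left(- 89 \left(102 - 181\right)\right)} = \frac{7399151}{4 \left(\left(-89\right) \left(-79\right)\right)} = \frac{7399151}{4 \cdot 7031} = \frac{7399151}{28124}$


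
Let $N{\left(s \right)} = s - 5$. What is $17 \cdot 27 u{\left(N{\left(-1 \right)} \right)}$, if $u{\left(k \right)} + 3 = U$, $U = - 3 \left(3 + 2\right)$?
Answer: $-8262$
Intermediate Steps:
$U = -15$ ($U = \left(-3\right) 5 = -15$)
$N{\left(s \right)} = -5 + s$ ($N{\left(s \right)} = s - 5 = -5 + s$)
$u{\left(k \right)} = -18$ ($u{\left(k \right)} = -3 - 15 = -18$)
$17 \cdot 27 u{\left(N{\left(-1 \right)} \right)} = 17 \cdot 27 \left(-18\right) = 459 \left(-18\right) = -8262$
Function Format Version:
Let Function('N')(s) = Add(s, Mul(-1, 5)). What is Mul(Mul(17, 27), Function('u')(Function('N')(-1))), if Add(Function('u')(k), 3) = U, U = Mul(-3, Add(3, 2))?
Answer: -8262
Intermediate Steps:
U = -15 (U = Mul(-3, 5) = -15)
Function('N')(s) = Add(-5, s) (Function('N')(s) = Add(s, -5) = Add(-5, s))
Function('u')(k) = -18 (Function('u')(k) = Add(-3, -15) = -18)
Mul(Mul(17, 27), Function('u')(Function('N')(-1))) = Mul(Mul(17, 27), -18) = Mul(459, -18) = -8262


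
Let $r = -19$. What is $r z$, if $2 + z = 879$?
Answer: $-16663$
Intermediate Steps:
$z = 877$ ($z = -2 + 879 = 877$)
$r z = \left(-19\right) 877 = -16663$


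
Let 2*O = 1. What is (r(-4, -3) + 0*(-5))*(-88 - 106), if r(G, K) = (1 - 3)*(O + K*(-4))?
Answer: 4850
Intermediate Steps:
O = 1/2 (O = (1/2)*1 = 1/2 ≈ 0.50000)
r(G, K) = -1 + 8*K (r(G, K) = (1 - 3)*(1/2 + K*(-4)) = -2*(1/2 - 4*K) = -1 + 8*K)
(r(-4, -3) + 0*(-5))*(-88 - 106) = ((-1 + 8*(-3)) + 0*(-5))*(-88 - 106) = ((-1 - 24) + 0)*(-194) = (-25 + 0)*(-194) = -25*(-194) = 4850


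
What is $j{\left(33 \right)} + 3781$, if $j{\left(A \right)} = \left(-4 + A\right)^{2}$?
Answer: $4622$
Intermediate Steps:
$j{\left(33 \right)} + 3781 = \left(-4 + 33\right)^{2} + 3781 = 29^{2} + 3781 = 841 + 3781 = 4622$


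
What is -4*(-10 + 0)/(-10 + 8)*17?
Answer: -340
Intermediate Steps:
-4*(-10 + 0)/(-10 + 8)*17 = -(-40)/(-2)*17 = -(-40)*(-1)/2*17 = -4*5*17 = -20*17 = -340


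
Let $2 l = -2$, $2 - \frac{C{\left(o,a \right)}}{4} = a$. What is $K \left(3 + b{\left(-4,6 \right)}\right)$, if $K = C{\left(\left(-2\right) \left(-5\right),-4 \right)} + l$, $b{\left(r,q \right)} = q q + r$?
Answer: $805$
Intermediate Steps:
$C{\left(o,a \right)} = 8 - 4 a$
$l = -1$ ($l = \frac{1}{2} \left(-2\right) = -1$)
$b{\left(r,q \right)} = r + q^{2}$ ($b{\left(r,q \right)} = q^{2} + r = r + q^{2}$)
$K = 23$ ($K = \left(8 - -16\right) - 1 = \left(8 + 16\right) - 1 = 24 - 1 = 23$)
$K \left(3 + b{\left(-4,6 \right)}\right) = 23 \left(3 - \left(4 - 6^{2}\right)\right) = 23 \left(3 + \left(-4 + 36\right)\right) = 23 \left(3 + 32\right) = 23 \cdot 35 = 805$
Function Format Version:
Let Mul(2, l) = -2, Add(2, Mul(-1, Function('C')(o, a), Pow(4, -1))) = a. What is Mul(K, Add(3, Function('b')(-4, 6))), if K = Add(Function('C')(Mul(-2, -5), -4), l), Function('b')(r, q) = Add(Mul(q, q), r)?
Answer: 805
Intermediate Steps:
Function('C')(o, a) = Add(8, Mul(-4, a))
l = -1 (l = Mul(Rational(1, 2), -2) = -1)
Function('b')(r, q) = Add(r, Pow(q, 2)) (Function('b')(r, q) = Add(Pow(q, 2), r) = Add(r, Pow(q, 2)))
K = 23 (K = Add(Add(8, Mul(-4, -4)), -1) = Add(Add(8, 16), -1) = Add(24, -1) = 23)
Mul(K, Add(3, Function('b')(-4, 6))) = Mul(23, Add(3, Add(-4, Pow(6, 2)))) = Mul(23, Add(3, Add(-4, 36))) = Mul(23, Add(3, 32)) = Mul(23, 35) = 805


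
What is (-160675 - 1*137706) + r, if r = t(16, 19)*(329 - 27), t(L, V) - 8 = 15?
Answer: -291435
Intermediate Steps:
t(L, V) = 23 (t(L, V) = 8 + 15 = 23)
r = 6946 (r = 23*(329 - 27) = 23*302 = 6946)
(-160675 - 1*137706) + r = (-160675 - 1*137706) + 6946 = (-160675 - 137706) + 6946 = -298381 + 6946 = -291435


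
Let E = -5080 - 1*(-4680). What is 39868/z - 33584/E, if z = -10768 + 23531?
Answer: 27786237/319075 ≈ 87.084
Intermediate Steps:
z = 12763
E = -400 (E = -5080 + 4680 = -400)
39868/z - 33584/E = 39868/12763 - 33584/(-400) = 39868*(1/12763) - 33584*(-1/400) = 39868/12763 + 2099/25 = 27786237/319075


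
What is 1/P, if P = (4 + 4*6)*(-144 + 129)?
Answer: -1/420 ≈ -0.0023810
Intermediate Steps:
P = -420 (P = (4 + 24)*(-15) = 28*(-15) = -420)
1/P = 1/(-420) = -1/420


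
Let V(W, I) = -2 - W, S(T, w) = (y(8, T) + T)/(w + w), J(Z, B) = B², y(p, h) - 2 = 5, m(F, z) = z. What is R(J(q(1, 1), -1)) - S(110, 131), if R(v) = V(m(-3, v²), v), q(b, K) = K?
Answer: -903/262 ≈ -3.4466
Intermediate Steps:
y(p, h) = 7 (y(p, h) = 2 + 5 = 7)
S(T, w) = (7 + T)/(2*w) (S(T, w) = (7 + T)/(w + w) = (7 + T)/((2*w)) = (7 + T)*(1/(2*w)) = (7 + T)/(2*w))
R(v) = -2 - v²
R(J(q(1, 1), -1)) - S(110, 131) = (-2 - ((-1)²)²) - (7 + 110)/(2*131) = (-2 - 1*1²) - 117/(2*131) = (-2 - 1*1) - 1*117/262 = (-2 - 1) - 117/262 = -3 - 117/262 = -903/262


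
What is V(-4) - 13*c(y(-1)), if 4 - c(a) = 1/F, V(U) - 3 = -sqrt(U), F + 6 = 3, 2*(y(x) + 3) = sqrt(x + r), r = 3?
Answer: -160/3 - 2*I ≈ -53.333 - 2.0*I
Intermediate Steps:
y(x) = -3 + sqrt(3 + x)/2 (y(x) = -3 + sqrt(x + 3)/2 = -3 + sqrt(3 + x)/2)
F = -3 (F = -6 + 3 = -3)
V(U) = 3 - sqrt(U)
c(a) = 13/3 (c(a) = 4 - 1/(-3) = 4 - 1*(-1/3) = 4 + 1/3 = 13/3)
V(-4) - 13*c(y(-1)) = (3 - sqrt(-4)) - 13*13/3 = (3 - 2*I) - 169/3 = -160/3 - 2*I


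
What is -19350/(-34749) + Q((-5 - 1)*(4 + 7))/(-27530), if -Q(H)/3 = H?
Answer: 29212511/53146665 ≈ 0.54966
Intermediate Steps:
Q(H) = -3*H
-19350/(-34749) + Q((-5 - 1)*(4 + 7))/(-27530) = -19350/(-34749) - 3*(-5 - 1)*(4 + 7)/(-27530) = -19350*(-1/34749) - (-18)*11*(-1/27530) = 2150/3861 - 3*(-66)*(-1/27530) = 2150/3861 + 198*(-1/27530) = 2150/3861 - 99/13765 = 29212511/53146665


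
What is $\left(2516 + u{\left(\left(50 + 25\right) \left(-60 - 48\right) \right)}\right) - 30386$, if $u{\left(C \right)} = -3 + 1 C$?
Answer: $-35973$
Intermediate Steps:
$u{\left(C \right)} = -3 + C$
$\left(2516 + u{\left(\left(50 + 25\right) \left(-60 - 48\right) \right)}\right) - 30386 = \left(2516 + \left(-3 + \left(50 + 25\right) \left(-60 - 48\right)\right)\right) - 30386 = \left(2516 + \left(-3 + 75 \left(-108\right)\right)\right) - 30386 = \left(2516 - 8103\right) - 30386 = -5587 - 30386 = -35973$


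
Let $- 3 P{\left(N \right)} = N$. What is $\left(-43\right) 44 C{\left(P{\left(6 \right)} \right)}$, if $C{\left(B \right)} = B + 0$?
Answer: $3784$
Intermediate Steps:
$P{\left(N \right)} = - \frac{N}{3}$
$C{\left(B \right)} = B$
$\left(-43\right) 44 C{\left(P{\left(6 \right)} \right)} = \left(-43\right) 44 \left(\left(- \frac{1}{3}\right) 6\right) = \left(-1892\right) \left(-2\right) = 3784$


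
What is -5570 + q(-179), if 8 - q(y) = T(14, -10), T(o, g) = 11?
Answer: -5573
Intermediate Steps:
q(y) = -3 (q(y) = 8 - 1*11 = 8 - 11 = -3)
-5570 + q(-179) = -5570 - 3 = -5573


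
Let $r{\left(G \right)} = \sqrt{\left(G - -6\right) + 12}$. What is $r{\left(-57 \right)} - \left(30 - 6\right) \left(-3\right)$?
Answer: $72 + i \sqrt{39} \approx 72.0 + 6.245 i$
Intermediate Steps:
$r{\left(G \right)} = \sqrt{18 + G}$ ($r{\left(G \right)} = \sqrt{\left(G + 6\right) + 12} = \sqrt{\left(6 + G\right) + 12} = \sqrt{18 + G}$)
$r{\left(-57 \right)} - \left(30 - 6\right) \left(-3\right) = \sqrt{18 - 57} - \left(30 - 6\right) \left(-3\right) = \sqrt{-39} - 24 \left(-3\right) = i \sqrt{39} - -72 = i \sqrt{39} + 72 = 72 + i \sqrt{39}$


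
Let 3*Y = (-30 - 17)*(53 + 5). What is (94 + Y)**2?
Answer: 5973136/9 ≈ 6.6368e+5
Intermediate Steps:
Y = -2726/3 (Y = ((-30 - 17)*(53 + 5))/3 = (-47*58)/3 = (1/3)*(-2726) = -2726/3 ≈ -908.67)
(94 + Y)**2 = (94 - 2726/3)**2 = (-2444/3)**2 = 5973136/9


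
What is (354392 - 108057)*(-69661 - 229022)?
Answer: -73576076805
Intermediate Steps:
(354392 - 108057)*(-69661 - 229022) = 246335*(-298683) = -73576076805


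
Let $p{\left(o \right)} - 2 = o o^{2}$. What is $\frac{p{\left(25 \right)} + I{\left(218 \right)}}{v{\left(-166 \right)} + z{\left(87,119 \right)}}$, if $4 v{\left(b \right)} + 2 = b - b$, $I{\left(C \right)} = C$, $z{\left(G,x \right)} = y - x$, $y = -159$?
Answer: $- \frac{31690}{557} \approx -56.894$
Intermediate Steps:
$p{\left(o \right)} = 2 + o^{3}$ ($p{\left(o \right)} = 2 + o o^{2} = 2 + o^{3}$)
$z{\left(G,x \right)} = -159 - x$
$v{\left(b \right)} = - \frac{1}{2}$ ($v{\left(b \right)} = - \frac{1}{2} + \frac{b - b}{4} = - \frac{1}{2} + \frac{1}{4} \cdot 0 = - \frac{1}{2} + 0 = - \frac{1}{2}$)
$\frac{p{\left(25 \right)} + I{\left(218 \right)}}{v{\left(-166 \right)} + z{\left(87,119 \right)}} = \frac{\left(2 + 25^{3}\right) + 218}{- \frac{1}{2} - 278} = \frac{\left(2 + 15625\right) + 218}{- \frac{1}{2} - 278} = \frac{15627 + 218}{- \frac{1}{2} - 278} = \frac{15845}{- \frac{557}{2}} = 15845 \left(- \frac{2}{557}\right) = - \frac{31690}{557}$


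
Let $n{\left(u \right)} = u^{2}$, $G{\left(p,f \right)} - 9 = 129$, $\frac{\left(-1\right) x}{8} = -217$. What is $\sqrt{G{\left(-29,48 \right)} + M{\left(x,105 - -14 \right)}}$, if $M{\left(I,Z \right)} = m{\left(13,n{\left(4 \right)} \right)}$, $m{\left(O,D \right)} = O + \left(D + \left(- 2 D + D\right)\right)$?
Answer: $\sqrt{151} \approx 12.288$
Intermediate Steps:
$x = 1736$ ($x = \left(-8\right) \left(-217\right) = 1736$)
$G{\left(p,f \right)} = 138$ ($G{\left(p,f \right)} = 9 + 129 = 138$)
$m{\left(O,D \right)} = O$ ($m{\left(O,D \right)} = O + \left(D - D\right) = O + 0 = O$)
$M{\left(I,Z \right)} = 13$
$\sqrt{G{\left(-29,48 \right)} + M{\left(x,105 - -14 \right)}} = \sqrt{138 + 13} = \sqrt{151}$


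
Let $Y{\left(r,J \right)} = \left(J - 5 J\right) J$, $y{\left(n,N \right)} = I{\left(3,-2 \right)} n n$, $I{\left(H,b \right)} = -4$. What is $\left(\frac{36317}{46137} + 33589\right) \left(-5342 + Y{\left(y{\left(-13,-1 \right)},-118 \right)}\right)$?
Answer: $- \frac{31530847475460}{15379} \approx -2.0503 \cdot 10^{9}$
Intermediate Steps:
$y{\left(n,N \right)} = - 4 n^{2}$ ($y{\left(n,N \right)} = - 4 n n = - 4 n^{2}$)
$Y{\left(r,J \right)} = - 4 J^{2}$ ($Y{\left(r,J \right)} = - 4 J J = - 4 J^{2}$)
$\left(\frac{36317}{46137} + 33589\right) \left(-5342 + Y{\left(y{\left(-13,-1 \right)},-118 \right)}\right) = \left(\frac{36317}{46137} + 33589\right) \left(-5342 - 4 \left(-118\right)^{2}\right) = \left(36317 \cdot \frac{1}{46137} + 33589\right) \left(-5342 - 55696\right) = \left(\frac{36317}{46137} + 33589\right) \left(-5342 - 55696\right) = \frac{1549732010}{46137} \left(-61038\right) = - \frac{31530847475460}{15379}$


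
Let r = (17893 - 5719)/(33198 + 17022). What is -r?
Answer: -2029/8370 ≈ -0.24241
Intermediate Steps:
r = 2029/8370 (r = 12174/50220 = 12174*(1/50220) = 2029/8370 ≈ 0.24241)
-r = -1*2029/8370 = -2029/8370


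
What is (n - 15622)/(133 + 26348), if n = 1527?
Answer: -14095/26481 ≈ -0.53227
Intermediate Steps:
(n - 15622)/(133 + 26348) = (1527 - 15622)/(133 + 26348) = -14095/26481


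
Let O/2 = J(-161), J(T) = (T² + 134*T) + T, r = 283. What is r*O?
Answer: 2369276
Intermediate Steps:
J(T) = T² + 135*T
O = 8372 (O = 2*(-161*(135 - 161)) = 2*(-161*(-26)) = 2*4186 = 8372)
r*O = 283*8372 = 2369276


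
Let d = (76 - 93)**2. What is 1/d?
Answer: 1/289 ≈ 0.0034602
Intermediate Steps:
d = 289 (d = (-17)**2 = 289)
1/d = 1/289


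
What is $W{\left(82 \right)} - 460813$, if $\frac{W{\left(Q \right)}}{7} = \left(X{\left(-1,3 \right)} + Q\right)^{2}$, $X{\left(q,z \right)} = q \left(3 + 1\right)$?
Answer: $-418225$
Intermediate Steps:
$X{\left(q,z \right)} = 4 q$ ($X{\left(q,z \right)} = q 4 = 4 q$)
$W{\left(Q \right)} = 7 \left(-4 + Q\right)^{2}$ ($W{\left(Q \right)} = 7 \left(4 \left(-1\right) + Q\right)^{2} = 7 \left(-4 + Q\right)^{2}$)
$W{\left(82 \right)} - 460813 = 7 \left(-4 + 82\right)^{2} - 460813 = 7 \cdot 78^{2} - 460813 = 7 \cdot 6084 - 460813 = 42588 - 460813 = -418225$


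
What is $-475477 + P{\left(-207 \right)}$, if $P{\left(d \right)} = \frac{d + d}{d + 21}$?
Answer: $- \frac{14739718}{31} \approx -4.7548 \cdot 10^{5}$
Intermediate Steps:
$P{\left(d \right)} = \frac{2 d}{21 + d}$
$-475477 + P{\left(-207 \right)} = -475477 + 2 \left(-207\right) \frac{1}{21 - 207} = -475477 + 2 \left(-207\right) \frac{1}{-186} = -475477 + 2 \left(-207\right) \left(- \frac{1}{186}\right) = -475477 + \frac{69}{31} = - \frac{14739718}{31}$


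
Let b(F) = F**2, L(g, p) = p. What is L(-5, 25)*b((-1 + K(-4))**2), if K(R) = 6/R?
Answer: 15625/16 ≈ 976.56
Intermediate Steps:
L(-5, 25)*b((-1 + K(-4))**2) = 25*((-1 + 6/(-4))**2)**2 = 25*((-1 + 6*(-1/4))**2)**2 = 25*((-1 - 3/2)**2)**2 = 25*((-5/2)**2)**2 = 25*(25/4)**2 = 25*(625/16) = 15625/16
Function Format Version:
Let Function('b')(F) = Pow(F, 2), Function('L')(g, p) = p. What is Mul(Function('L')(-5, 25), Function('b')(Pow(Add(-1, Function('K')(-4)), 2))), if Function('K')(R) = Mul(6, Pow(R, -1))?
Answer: Rational(15625, 16) ≈ 976.56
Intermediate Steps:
Mul(Function('L')(-5, 25), Function('b')(Pow(Add(-1, Function('K')(-4)), 2))) = Mul(25, Pow(Pow(Add(-1, Mul(6, Pow(-4, -1))), 2), 2)) = Mul(25, Pow(Pow(Add(-1, Mul(6, Rational(-1, 4))), 2), 2)) = Mul(25, Pow(Pow(Add(-1, Rational(-3, 2)), 2), 2)) = Mul(25, Pow(Pow(Rational(-5, 2), 2), 2)) = Mul(25, Pow(Rational(25, 4), 2)) = Mul(25, Rational(625, 16)) = Rational(15625, 16)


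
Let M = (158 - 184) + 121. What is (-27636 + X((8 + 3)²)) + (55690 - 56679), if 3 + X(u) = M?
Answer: -28533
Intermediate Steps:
M = 95 (M = -26 + 121 = 95)
X(u) = 92 (X(u) = -3 + 95 = 92)
(-27636 + X((8 + 3)²)) + (55690 - 56679) = (-27636 + 92) + (55690 - 56679) = -27544 - 989 = -28533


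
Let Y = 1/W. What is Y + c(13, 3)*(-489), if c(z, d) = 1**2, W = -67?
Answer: -32764/67 ≈ -489.02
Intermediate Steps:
c(z, d) = 1
Y = -1/67 (Y = 1/(-67) = -1/67 ≈ -0.014925)
Y + c(13, 3)*(-489) = -1/67 + 1*(-489) = -1/67 - 489 = -32764/67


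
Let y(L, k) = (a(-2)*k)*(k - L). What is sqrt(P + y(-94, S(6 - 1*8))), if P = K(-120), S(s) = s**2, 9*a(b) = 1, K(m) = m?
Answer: 4*I*sqrt(43)/3 ≈ 8.7433*I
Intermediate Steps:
a(b) = 1/9 (a(b) = (1/9)*1 = 1/9)
P = -120
y(L, k) = k*(k - L)/9 (y(L, k) = (k/9)*(k - L) = k*(k - L)/9)
sqrt(P + y(-94, S(6 - 1*8))) = sqrt(-120 + (6 - 1*8)**2*((6 - 1*8)**2 - 1*(-94))/9) = sqrt(-120 + (6 - 8)**2*((6 - 8)**2 + 94)/9) = sqrt(-120 + (1/9)*(-2)**2*((-2)**2 + 94)) = sqrt(-120 + (1/9)*4*(4 + 94)) = sqrt(-120 + (1/9)*4*98) = sqrt(-120 + 392/9) = sqrt(-688/9) = 4*I*sqrt(43)/3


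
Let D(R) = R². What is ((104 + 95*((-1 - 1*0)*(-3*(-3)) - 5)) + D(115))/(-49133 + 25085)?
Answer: -11999/24048 ≈ -0.49896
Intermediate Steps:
((104 + 95*((-1 - 1*0)*(-3*(-3)) - 5)) + D(115))/(-49133 + 25085) = ((104 + 95*((-1 - 1*0)*(-3*(-3)) - 5)) + 115²)/(-49133 + 25085) = ((104 + 95*((-1 + 0)*9 - 5)) + 13225)/(-24048) = ((104 + 95*(-1*9 - 5)) + 13225)*(-1/24048) = ((104 + 95*(-9 - 5)) + 13225)*(-1/24048) = ((104 + 95*(-14)) + 13225)*(-1/24048) = ((104 - 1330) + 13225)*(-1/24048) = (-1226 + 13225)*(-1/24048) = 11999*(-1/24048) = -11999/24048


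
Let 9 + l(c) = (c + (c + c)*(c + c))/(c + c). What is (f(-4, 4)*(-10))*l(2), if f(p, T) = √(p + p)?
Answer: 90*I*√2 ≈ 127.28*I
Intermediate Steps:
l(c) = -9 + (c + 4*c²)/(2*c) (l(c) = -9 + (c + (c + c)*(c + c))/(c + c) = -9 + (c + (2*c)*(2*c))/((2*c)) = -9 + (c + 4*c²)*(1/(2*c)) = -9 + (c + 4*c²)/(2*c))
f(p, T) = √2*√p (f(p, T) = √(2*p) = √2*√p)
(f(-4, 4)*(-10))*l(2) = ((√2*√(-4))*(-10))*(-17/2 + 2*2) = ((√2*(2*I))*(-10))*(-17/2 + 4) = ((2*I*√2)*(-10))*(-9/2) = -20*I*√2*(-9/2) = 90*I*√2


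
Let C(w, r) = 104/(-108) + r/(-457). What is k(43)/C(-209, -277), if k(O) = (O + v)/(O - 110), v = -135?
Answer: -1135188/295001 ≈ -3.8481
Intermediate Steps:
C(w, r) = -26/27 - r/457 (C(w, r) = 104*(-1/108) + r*(-1/457) = -26/27 - r/457)
k(O) = (-135 + O)/(-110 + O) (k(O) = (O - 135)/(O - 110) = (-135 + O)/(-110 + O))
k(43)/C(-209, -277) = ((-135 + 43)/(-110 + 43))/(-26/27 - 1/457*(-277)) = (-92/(-67))/(-26/27 + 277/457) = (-1/67*(-92))/(-4403/12339) = (92/67)*(-12339/4403) = -1135188/295001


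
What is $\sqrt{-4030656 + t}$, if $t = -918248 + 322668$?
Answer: $2 i \sqrt{1156559} \approx 2150.9 i$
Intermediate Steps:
$t = -595580$
$\sqrt{-4030656 + t} = \sqrt{-4030656 - 595580} = \sqrt{-4626236} = 2 i \sqrt{1156559}$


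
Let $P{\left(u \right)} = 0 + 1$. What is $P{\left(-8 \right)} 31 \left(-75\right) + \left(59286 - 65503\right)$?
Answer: $-8542$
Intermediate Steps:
$P{\left(u \right)} = 1$
$P{\left(-8 \right)} 31 \left(-75\right) + \left(59286 - 65503\right) = 1 \cdot 31 \left(-75\right) + \left(59286 - 65503\right) = 31 \left(-75\right) + \left(59286 - 65503\right) = -2325 - 6217 = -8542$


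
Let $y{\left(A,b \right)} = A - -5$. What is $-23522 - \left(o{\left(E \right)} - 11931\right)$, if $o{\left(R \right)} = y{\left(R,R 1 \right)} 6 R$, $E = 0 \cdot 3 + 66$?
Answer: $-39707$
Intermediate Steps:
$y{\left(A,b \right)} = 5 + A$ ($y{\left(A,b \right)} = A + 5 = 5 + A$)
$E = 66$ ($E = 0 + 66 = 66$)
$o{\left(R \right)} = R \left(30 + 6 R\right)$ ($o{\left(R \right)} = \left(5 + R\right) 6 R = \left(30 + 6 R\right) R = R \left(30 + 6 R\right)$)
$-23522 - \left(o{\left(E \right)} - 11931\right) = -23522 - \left(6 \cdot 66 \left(5 + 66\right) - 11931\right) = -23522 - \left(6 \cdot 66 \cdot 71 - 11931\right) = -23522 - \left(28116 - 11931\right) = -23522 - 16185 = -39707$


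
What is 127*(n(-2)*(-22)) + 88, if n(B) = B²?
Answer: -11088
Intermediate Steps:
127*(n(-2)*(-22)) + 88 = 127*((-2)²*(-22)) + 88 = 127*(4*(-22)) + 88 = 127*(-88) + 88 = -11176 + 88 = -11088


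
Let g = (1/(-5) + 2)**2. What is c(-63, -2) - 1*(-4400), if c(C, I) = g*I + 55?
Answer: 111213/25 ≈ 4448.5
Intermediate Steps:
g = 81/25 (g = (-1/5 + 2)**2 = (9/5)**2 = 81/25 ≈ 3.2400)
c(C, I) = 55 + 81*I/25 (c(C, I) = 81*I/25 + 55 = 55 + 81*I/25)
c(-63, -2) - 1*(-4400) = (55 + (81/25)*(-2)) - 1*(-4400) = (55 - 162/25) + 4400 = 1213/25 + 4400 = 111213/25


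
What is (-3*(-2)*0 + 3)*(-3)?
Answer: -9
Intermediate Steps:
(-3*(-2)*0 + 3)*(-3) = (6*0 + 3)*(-3) = (0 + 3)*(-3) = 3*(-3) = -9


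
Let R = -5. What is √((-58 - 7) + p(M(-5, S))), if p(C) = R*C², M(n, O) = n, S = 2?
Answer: I*√190 ≈ 13.784*I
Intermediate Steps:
p(C) = -5*C²
√((-58 - 7) + p(M(-5, S))) = √((-58 - 7) - 5*(-5)²) = √(-65 - 5*25) = √(-65 - 125) = √(-190) = I*√190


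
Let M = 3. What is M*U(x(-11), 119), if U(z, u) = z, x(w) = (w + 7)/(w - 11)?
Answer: 6/11 ≈ 0.54545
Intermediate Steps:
x(w) = (7 + w)/(-11 + w)
M*U(x(-11), 119) = 3*((7 - 11)/(-11 - 11)) = 3*(-4/(-22)) = 3*(-1/22*(-4)) = 3*(2/11) = 6/11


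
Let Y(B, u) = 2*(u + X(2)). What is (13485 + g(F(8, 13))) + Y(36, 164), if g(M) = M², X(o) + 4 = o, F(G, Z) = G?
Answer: 13873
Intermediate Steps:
X(o) = -4 + o
Y(B, u) = -4 + 2*u (Y(B, u) = 2*(u + (-4 + 2)) = 2*(u - 2) = 2*(-2 + u) = -4 + 2*u)
(13485 + g(F(8, 13))) + Y(36, 164) = (13485 + 8²) + (-4 + 2*164) = (13485 + 64) + (-4 + 328) = 13549 + 324 = 13873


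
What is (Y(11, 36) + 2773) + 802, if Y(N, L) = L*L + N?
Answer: 4882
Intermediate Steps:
Y(N, L) = N + L² (Y(N, L) = L² + N = N + L²)
(Y(11, 36) + 2773) + 802 = ((11 + 36²) + 2773) + 802 = ((11 + 1296) + 2773) + 802 = (1307 + 2773) + 802 = 4080 + 802 = 4882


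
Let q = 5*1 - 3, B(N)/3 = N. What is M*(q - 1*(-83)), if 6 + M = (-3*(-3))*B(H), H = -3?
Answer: -7395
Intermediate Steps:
B(N) = 3*N
q = 2 (q = 5 - 3 = 2)
M = -87 (M = -6 + (-3*(-3))*(3*(-3)) = -6 + 9*(-9) = -6 - 81 = -87)
M*(q - 1*(-83)) = -87*(2 - 1*(-83)) = -87*(2 + 83) = -87*85 = -7395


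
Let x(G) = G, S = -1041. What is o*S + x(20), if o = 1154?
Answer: -1201294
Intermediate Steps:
o*S + x(20) = 1154*(-1041) + 20 = -1201314 + 20 = -1201294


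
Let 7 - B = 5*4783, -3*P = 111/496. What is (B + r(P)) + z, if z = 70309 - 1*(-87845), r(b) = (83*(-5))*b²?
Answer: 33026095801/246016 ≈ 1.3424e+5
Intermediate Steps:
P = -37/496 ≈ -0.074597
r(b) = -415*b²
B = -23908 (B = 7 - 5*4783 = 7 - 1*23915 = 7 - 23915 = -23908)
z = 158154 (z = 70309 + 87845 = 158154)
(B + r(P)) + z = (-23908 - 415*(-37/496)²) + 158154 = (-23908 - 415*1369/246016) + 158154 = (-23908 - 568135/246016) + 158154 = -5882318663/246016 + 158154 = 33026095801/246016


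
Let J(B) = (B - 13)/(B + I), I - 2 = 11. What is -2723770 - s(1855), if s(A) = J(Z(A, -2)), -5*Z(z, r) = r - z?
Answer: -2617543866/961 ≈ -2.7238e+6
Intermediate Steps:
I = 13 (I = 2 + 11 = 13)
Z(z, r) = -r/5 + z/5 (Z(z, r) = -(r - z)/5 = -r/5 + z/5)
J(B) = (-13 + B)/(13 + B) (J(B) = (B - 13)/(B + 13) = (-13 + B)/(13 + B))
s(A) = (-63/5 + A/5)/(67/5 + A/5) (s(A) = (-13 + (-⅕*(-2) + A/5))/(13 + (-⅕*(-2) + A/5)) = (-13 + (⅖ + A/5))/(13 + (⅖ + A/5)) = (-63/5 + A/5)/(67/5 + A/5))
-2723770 - s(1855) = -2723770 - (-63 + 1855)/(67 + 1855) = -2723770 - 1792/1922 = -2723770 - 1*896/961 = -2723770 - 896/961 = -2617543866/961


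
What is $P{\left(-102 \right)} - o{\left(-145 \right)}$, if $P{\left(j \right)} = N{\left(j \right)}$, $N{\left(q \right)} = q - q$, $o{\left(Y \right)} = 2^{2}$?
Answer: $-4$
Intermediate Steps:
$o{\left(Y \right)} = 4$
$N{\left(q \right)} = 0$
$P{\left(j \right)} = 0$
$P{\left(-102 \right)} - o{\left(-145 \right)} = 0 - 4 = -4$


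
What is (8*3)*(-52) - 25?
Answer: -1273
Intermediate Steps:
(8*3)*(-52) - 25 = 24*(-52) - 25 = -1248 - 25 = -1273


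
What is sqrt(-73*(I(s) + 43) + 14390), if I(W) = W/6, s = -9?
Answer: sqrt(45442)/2 ≈ 106.59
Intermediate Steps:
I(W) = W/6 (I(W) = W*(1/6) = W/6)
sqrt(-73*(I(s) + 43) + 14390) = sqrt(-73*((1/6)*(-9) + 43) + 14390) = sqrt(-73*(-3/2 + 43) + 14390) = sqrt(-73*83/2 + 14390) = sqrt(-6059/2 + 14390) = sqrt(22721/2) = sqrt(45442)/2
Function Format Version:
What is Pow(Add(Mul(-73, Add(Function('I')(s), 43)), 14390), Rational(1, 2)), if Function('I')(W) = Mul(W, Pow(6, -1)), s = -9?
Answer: Mul(Rational(1, 2), Pow(45442, Rational(1, 2))) ≈ 106.59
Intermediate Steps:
Function('I')(W) = Mul(Rational(1, 6), W) (Function('I')(W) = Mul(W, Rational(1, 6)) = Mul(Rational(1, 6), W))
Pow(Add(Mul(-73, Add(Function('I')(s), 43)), 14390), Rational(1, 2)) = Pow(Add(Mul(-73, Add(Mul(Rational(1, 6), -9), 43)), 14390), Rational(1, 2)) = Pow(Add(Mul(-73, Add(Rational(-3, 2), 43)), 14390), Rational(1, 2)) = Pow(Add(Mul(-73, Rational(83, 2)), 14390), Rational(1, 2)) = Pow(Add(Rational(-6059, 2), 14390), Rational(1, 2)) = Pow(Rational(22721, 2), Rational(1, 2)) = Mul(Rational(1, 2), Pow(45442, Rational(1, 2)))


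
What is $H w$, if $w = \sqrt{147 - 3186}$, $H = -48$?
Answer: $- 48 i \sqrt{3039} \approx - 2646.1 i$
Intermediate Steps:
$w = i \sqrt{3039}$ ($w = \sqrt{-3039} = i \sqrt{3039} \approx 55.127 i$)
$H w = - 48 i \sqrt{3039}$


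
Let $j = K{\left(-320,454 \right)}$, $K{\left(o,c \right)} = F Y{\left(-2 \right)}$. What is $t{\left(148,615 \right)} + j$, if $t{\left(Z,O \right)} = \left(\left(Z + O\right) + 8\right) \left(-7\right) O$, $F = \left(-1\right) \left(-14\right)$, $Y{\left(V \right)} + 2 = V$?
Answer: $-3319211$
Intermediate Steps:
$Y{\left(V \right)} = -2 + V$
$F = 14$
$K{\left(o,c \right)} = -56$ ($K{\left(o,c \right)} = 14 \left(-2 - 2\right) = 14 \left(-4\right) = -56$)
$t{\left(Z,O \right)} = O \left(-56 - 7 O - 7 Z\right)$ ($t{\left(Z,O \right)} = \left(\left(O + Z\right) + 8\right) \left(-7\right) O = \left(8 + O + Z\right) \left(-7\right) O = \left(-56 - 7 O - 7 Z\right) O = O \left(-56 - 7 O - 7 Z\right)$)
$j = -56$
$t{\left(148,615 \right)} + j = \left(-7\right) 615 \left(8 + 615 + 148\right) - 56 = \left(-7\right) 615 \cdot 771 - 56 = -3319155 - 56 = -3319211$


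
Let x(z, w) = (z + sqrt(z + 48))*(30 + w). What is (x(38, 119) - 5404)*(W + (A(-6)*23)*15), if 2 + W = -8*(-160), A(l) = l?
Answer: -204336 - 118008*sqrt(86) ≈ -1.2987e+6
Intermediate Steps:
W = 1278 (W = -2 - 8*(-160) = -2 + 1280 = 1278)
x(z, w) = (30 + w)*(z + sqrt(48 + z)) (x(z, w) = (z + sqrt(48 + z))*(30 + w) = (30 + w)*(z + sqrt(48 + z)))
(x(38, 119) - 5404)*(W + (A(-6)*23)*15) = ((30*38 + 30*sqrt(48 + 38) + 119*38 + 119*sqrt(48 + 38)) - 5404)*(1278 - 6*23*15) = ((1140 + 30*sqrt(86) + 4522 + 119*sqrt(86)) - 5404)*(1278 - 138*15) = ((5662 + 149*sqrt(86)) - 5404)*(1278 - 2070) = (258 + 149*sqrt(86))*(-792) = -204336 - 118008*sqrt(86)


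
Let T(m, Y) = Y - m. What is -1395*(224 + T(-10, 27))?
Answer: -364095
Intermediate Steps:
-1395*(224 + T(-10, 27)) = -1395*(224 + (27 - 1*(-10))) = -1395*(224 + (27 + 10)) = -1395*(224 + 37) = -1395*261 = -364095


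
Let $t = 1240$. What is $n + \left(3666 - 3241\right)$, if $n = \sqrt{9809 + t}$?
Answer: $425 + \sqrt{11049} \approx 530.11$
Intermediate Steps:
$n = \sqrt{11049}$ ($n = \sqrt{9809 + 1240} = \sqrt{11049} \approx 105.11$)
$n + \left(3666 - 3241\right) = \sqrt{11049} + \left(3666 - 3241\right) = \sqrt{11049} + 425 = 425 + \sqrt{11049}$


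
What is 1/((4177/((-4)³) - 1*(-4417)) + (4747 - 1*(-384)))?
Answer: 64/606895 ≈ 0.00010545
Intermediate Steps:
1/((4177/((-4)³) - 1*(-4417)) + (4747 - 1*(-384))) = 1/((4177/(-64) + 4417) + (4747 + 384)) = 1/((4177*(-1/64) + 4417) + 5131) = 1/((-4177/64 + 4417) + 5131) = 1/(278511/64 + 5131) = 1/(606895/64) = 64/606895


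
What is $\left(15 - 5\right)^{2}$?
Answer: $100$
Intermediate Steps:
$\left(15 - 5\right)^{2} = 10^{2} = 100$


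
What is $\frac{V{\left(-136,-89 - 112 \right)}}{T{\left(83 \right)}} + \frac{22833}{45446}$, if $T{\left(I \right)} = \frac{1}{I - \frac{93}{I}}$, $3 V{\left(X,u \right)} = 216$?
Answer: $\frac{22239168291}{3772018} \approx 5895.8$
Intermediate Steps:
$V{\left(X,u \right)} = 72$ ($V{\left(X,u \right)} = \frac{1}{3} \cdot 216 = 72$)
$\frac{V{\left(-136,-89 - 112 \right)}}{T{\left(83 \right)}} + \frac{22833}{45446} = \frac{72}{83 \frac{1}{-93 + 83^{2}}} + \frac{22833}{45446} = \frac{72}{83 \frac{1}{-93 + 6889}} + 22833 \cdot \frac{1}{45446} = \frac{72}{83 \cdot \frac{1}{6796}} + \frac{22833}{45446} = \frac{72}{\frac{83}{6796}} + \frac{22833}{45446} = 72 \cdot \frac{6796}{83} + \frac{22833}{45446} = \frac{489312}{83} + \frac{22833}{45446} = \frac{22239168291}{3772018}$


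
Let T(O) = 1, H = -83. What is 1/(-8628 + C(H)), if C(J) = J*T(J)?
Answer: -1/8711 ≈ -0.00011480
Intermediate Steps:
C(J) = J (C(J) = J*1 = J)
1/(-8628 + C(H)) = 1/(-8628 - 83) = 1/(-8711) = -1/8711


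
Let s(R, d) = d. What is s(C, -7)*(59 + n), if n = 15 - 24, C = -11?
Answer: -350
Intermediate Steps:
n = -9
s(C, -7)*(59 + n) = -7*(59 - 9) = -7*50 = -350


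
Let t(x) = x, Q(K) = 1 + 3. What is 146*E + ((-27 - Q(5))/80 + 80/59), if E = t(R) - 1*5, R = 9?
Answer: 2761051/4720 ≈ 584.97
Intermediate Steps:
Q(K) = 4
E = 4 (E = 9 - 1*5 = 9 - 5 = 4)
146*E + ((-27 - Q(5))/80 + 80/59) = 146*4 + ((-27 - 1*4)/80 + 80/59) = 584 + ((-27 - 4)*(1/80) + 80*(1/59)) = 584 + (-31*1/80 + 80/59) = 584 + (-31/80 + 80/59) = 584 + 4571/4720 = 2761051/4720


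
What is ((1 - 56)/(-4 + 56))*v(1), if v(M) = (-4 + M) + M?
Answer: 55/26 ≈ 2.1154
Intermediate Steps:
v(M) = -4 + 2*M
((1 - 56)/(-4 + 56))*v(1) = ((1 - 56)/(-4 + 56))*(-4 + 2*1) = (-55/52)*(-4 + 2) = -55*1/52*(-2) = -55/52*(-2) = 55/26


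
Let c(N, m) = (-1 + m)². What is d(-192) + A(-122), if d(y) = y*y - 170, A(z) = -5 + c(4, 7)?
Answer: 36725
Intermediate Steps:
A(z) = 31 (A(z) = -5 + (-1 + 7)² = -5 + 6² = -5 + 36 = 31)
d(y) = -170 + y² (d(y) = y² - 170 = -170 + y²)
d(-192) + A(-122) = (-170 + (-192)²) + 31 = (-170 + 36864) + 31 = 36694 + 31 = 36725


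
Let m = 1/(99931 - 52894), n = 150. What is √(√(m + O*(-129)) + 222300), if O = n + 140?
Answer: √(491834163728700 + 47037*I*√82768853147253)/47037 ≈ 471.49 + 0.20511*I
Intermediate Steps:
O = 290 (O = 150 + 140 = 290)
m = 1/47037 ≈ 2.1260e-5
√(√(m + O*(-129)) + 222300) = √(√(1/47037 + 290*(-129)) + 222300) = √(√(1/47037 - 37410) + 222300) = √(√(-1759654169/47037) + 222300) = √(I*√82768853147253/47037 + 222300) = √(222300 + I*√82768853147253/47037)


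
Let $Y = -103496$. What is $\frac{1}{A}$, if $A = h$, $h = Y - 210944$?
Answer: $- \frac{1}{314440} \approx -3.1803 \cdot 10^{-6}$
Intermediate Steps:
$h = -314440$ ($h = -103496 - 210944 = -314440$)
$A = -314440$
$\frac{1}{A} = \frac{1}{-314440} = - \frac{1}{314440}$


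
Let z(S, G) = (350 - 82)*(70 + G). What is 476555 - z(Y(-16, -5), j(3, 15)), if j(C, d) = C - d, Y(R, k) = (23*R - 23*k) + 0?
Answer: 461011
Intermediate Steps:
Y(R, k) = -23*k + 23*R (Y(R, k) = (-23*k + 23*R) + 0 = -23*k + 23*R)
z(S, G) = 18760 + 268*G (z(S, G) = 268*(70 + G) = 18760 + 268*G)
476555 - z(Y(-16, -5), j(3, 15)) = 476555 - (18760 + 268*(3 - 1*15)) = 476555 - (18760 + 268*(3 - 15)) = 476555 - (18760 + 268*(-12)) = 476555 - (18760 - 3216) = 476555 - 1*15544 = 476555 - 15544 = 461011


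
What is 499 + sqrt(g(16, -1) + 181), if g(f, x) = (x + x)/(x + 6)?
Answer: 499 + sqrt(4515)/5 ≈ 512.44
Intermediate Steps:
g(f, x) = 2*x/(6 + x) (g(f, x) = (2*x)/(6 + x) = 2*x/(6 + x))
499 + sqrt(g(16, -1) + 181) = 499 + sqrt(2*(-1)/(6 - 1) + 181) = 499 + sqrt(2*(-1)/5 + 181) = 499 + sqrt(2*(-1)*(1/5) + 181) = 499 + sqrt(-2/5 + 181) = 499 + sqrt(903/5) = 499 + sqrt(4515)/5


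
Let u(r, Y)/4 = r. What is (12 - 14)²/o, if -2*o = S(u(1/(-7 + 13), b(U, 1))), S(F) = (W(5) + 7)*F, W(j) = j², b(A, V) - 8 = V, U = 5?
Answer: -3/8 ≈ -0.37500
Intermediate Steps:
b(A, V) = 8 + V
u(r, Y) = 4*r
S(F) = 32*F (S(F) = (5² + 7)*F = (25 + 7)*F = 32*F)
o = -32/3 (o = -16*4/(-7 + 13) = -16*4/6 = -16*4*(⅙) = -16*2/3 = -½*64/3 = -32/3 ≈ -10.667)
(12 - 14)²/o = (12 - 14)²/(-32/3) = (-2)²*(-3/32) = 4*(-3/32) = -3/8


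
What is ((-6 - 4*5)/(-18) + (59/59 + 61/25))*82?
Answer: 90118/225 ≈ 400.52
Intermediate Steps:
((-6 - 4*5)/(-18) + (59/59 + 61/25))*82 = ((-6 - 20)*(-1/18) + (59*(1/59) + 61*(1/25)))*82 = (-26*(-1/18) + (1 + 61/25))*82 = (13/9 + 86/25)*82 = (1099/225)*82 = 90118/225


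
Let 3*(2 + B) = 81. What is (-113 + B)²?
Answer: 7744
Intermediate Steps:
B = 25 (B = -2 + (⅓)*81 = -2 + 27 = 25)
(-113 + B)² = (-113 + 25)² = (-88)² = 7744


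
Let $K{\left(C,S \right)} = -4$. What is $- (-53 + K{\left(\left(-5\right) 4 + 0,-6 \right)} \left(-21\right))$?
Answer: $-31$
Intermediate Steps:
$- (-53 + K{\left(\left(-5\right) 4 + 0,-6 \right)} \left(-21\right)) = - (-53 - -84) = - (-53 + 84) = \left(-1\right) 31 = -31$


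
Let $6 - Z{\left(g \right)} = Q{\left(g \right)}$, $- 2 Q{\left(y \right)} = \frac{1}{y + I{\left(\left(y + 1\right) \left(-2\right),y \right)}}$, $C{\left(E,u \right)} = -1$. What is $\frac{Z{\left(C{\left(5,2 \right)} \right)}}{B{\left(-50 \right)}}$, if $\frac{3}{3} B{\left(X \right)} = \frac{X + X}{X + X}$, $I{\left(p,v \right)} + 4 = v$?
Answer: $\frac{71}{12} \approx 5.9167$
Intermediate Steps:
$I{\left(p,v \right)} = -4 + v$
$B{\left(X \right)} = 1$ ($B{\left(X \right)} = \frac{X + X}{X + X} = \frac{2 X}{2 X} = 2 X \frac{1}{2 X} = 1$)
$Q{\left(y \right)} = - \frac{1}{2 \left(-4 + 2 y\right)}$ ($Q{\left(y \right)} = - \frac{1}{2 \left(y + \left(-4 + y\right)\right)} = - \frac{1}{2 \left(-4 + 2 y\right)}$)
$Z{\left(g \right)} = 6 + \frac{1}{-8 + 4 g}$ ($Z{\left(g \right)} = 6 - - \frac{1}{-8 + 4 g} = 6 + \frac{1}{-8 + 4 g}$)
$\frac{Z{\left(C{\left(5,2 \right)} \right)}}{B{\left(-50 \right)}} = \frac{\frac{1}{4} \frac{1}{-2 - 1} \left(-47 + 24 \left(-1\right)\right)}{1} = \frac{-47 - 24}{4 \left(-3\right)} 1 = \frac{1}{4} \left(- \frac{1}{3}\right) \left(-71\right) 1 = \frac{71}{12} \cdot 1 = \frac{71}{12}$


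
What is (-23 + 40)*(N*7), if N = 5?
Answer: 595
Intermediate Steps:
(-23 + 40)*(N*7) = (-23 + 40)*(5*7) = 17*35 = 595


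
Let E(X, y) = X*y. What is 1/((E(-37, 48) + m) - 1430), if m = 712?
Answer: -1/2494 ≈ -0.00040096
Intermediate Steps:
1/((E(-37, 48) + m) - 1430) = 1/((-37*48 + 712) - 1430) = 1/((-1776 + 712) - 1430) = 1/(-1064 - 1430) = 1/(-2494) = -1/2494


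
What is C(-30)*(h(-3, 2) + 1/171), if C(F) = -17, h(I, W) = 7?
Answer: -20366/171 ≈ -119.10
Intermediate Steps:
C(-30)*(h(-3, 2) + 1/171) = -17*(7 + 1/171) = -17*1198/171 = -20366/171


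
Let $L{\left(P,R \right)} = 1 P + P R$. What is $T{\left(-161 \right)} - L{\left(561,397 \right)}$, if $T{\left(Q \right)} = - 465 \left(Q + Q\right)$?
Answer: $-73548$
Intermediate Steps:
$T{\left(Q \right)} = - 930 Q$ ($T{\left(Q \right)} = - 465 \cdot 2 Q = - 930 Q$)
$L{\left(P,R \right)} = P + P R$
$T{\left(-161 \right)} - L{\left(561,397 \right)} = \left(-930\right) \left(-161\right) - 561 \left(1 + 397\right) = 149730 - 561 \cdot 398 = 149730 - 223278 = -73548$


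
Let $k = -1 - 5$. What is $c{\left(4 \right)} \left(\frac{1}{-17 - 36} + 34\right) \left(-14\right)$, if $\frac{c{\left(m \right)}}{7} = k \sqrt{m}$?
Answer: $\frac{2117976}{53} \approx 39962.0$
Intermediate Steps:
$k = -6$
$c{\left(m \right)} = - 42 \sqrt{m}$ ($c{\left(m \right)} = 7 \left(- 6 \sqrt{m}\right) = - 42 \sqrt{m}$)
$c{\left(4 \right)} \left(\frac{1}{-17 - 36} + 34\right) \left(-14\right) = - 42 \sqrt{4} \left(\frac{1}{-17 - 36} + 34\right) \left(-14\right) = \left(-42\right) 2 \left(\frac{1}{-53} + 34\right) \left(-14\right) = - 84 \left(- \frac{1}{53} + 34\right) \left(-14\right) = - 84 \cdot \frac{1801}{53} \left(-14\right) = \left(-84\right) \left(- \frac{25214}{53}\right) = \frac{2117976}{53}$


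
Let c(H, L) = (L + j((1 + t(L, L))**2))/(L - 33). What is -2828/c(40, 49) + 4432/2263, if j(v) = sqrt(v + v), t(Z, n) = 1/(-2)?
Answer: -10013551920/10864663 + 45248*sqrt(2)/4801 ≈ -908.33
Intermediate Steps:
t(Z, n) = -1/2
j(v) = sqrt(2)*sqrt(v) (j(v) = sqrt(2*v) = sqrt(2)*sqrt(v))
c(H, L) = (L + sqrt(2)/2)/(-33 + L) (c(H, L) = (L + sqrt(2)*sqrt((1 - 1/2)**2))/(L - 33) = (L + sqrt(2)*sqrt((1/2)**2))/(-33 + L) = (L + sqrt(2)*sqrt(1/4))/(-33 + L) = (L + sqrt(2)*(1/2))/(-33 + L) = (L + sqrt(2)/2)/(-33 + L))
-2828/c(40, 49) + 4432/2263 = -2828*(-33 + 49)/(49 + sqrt(2)/2) + 4432/2263 = -2828*16/(49 + sqrt(2)/2) + 4432*(1/2263) = -2828*16/(49 + sqrt(2)/2) + 4432/2263 = -2828/(49/16 + sqrt(2)/32) + 4432/2263 = 4432/2263 - 2828/(49/16 + sqrt(2)/32)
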